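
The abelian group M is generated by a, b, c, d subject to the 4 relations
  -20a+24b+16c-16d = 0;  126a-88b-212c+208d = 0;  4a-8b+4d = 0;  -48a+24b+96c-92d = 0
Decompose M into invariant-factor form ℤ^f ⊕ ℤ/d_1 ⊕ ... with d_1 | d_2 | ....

Answer: M ≅ ℤ/2 ⊕ ℤ/4 ⊕ ℤ/8 ⊕ ℤ/24

Derivation:
rank_ℚ(R)=4; free=4−4=0
SNF(R) diag = [2, 4, 8, 24] → torsion [2, 4, 8, 24]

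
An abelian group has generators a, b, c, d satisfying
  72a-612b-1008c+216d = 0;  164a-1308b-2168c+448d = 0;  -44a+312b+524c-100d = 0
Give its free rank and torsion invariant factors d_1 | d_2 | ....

rank_ℚ(R)=3; free=4−3=1
SNF(R) diag = [4, 12, 36] → torsion [4, 12, 36]

Answer: M ≅ ℤ^1 ⊕ ℤ/4 ⊕ ℤ/12 ⊕ ℤ/36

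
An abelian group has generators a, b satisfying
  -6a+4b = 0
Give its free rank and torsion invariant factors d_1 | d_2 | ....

Answer: M ≅ ℤ^1 ⊕ ℤ/2

Derivation:
rank_ℚ(R)=1; free=2−1=1
SNF(R) diag = [2] → torsion [2]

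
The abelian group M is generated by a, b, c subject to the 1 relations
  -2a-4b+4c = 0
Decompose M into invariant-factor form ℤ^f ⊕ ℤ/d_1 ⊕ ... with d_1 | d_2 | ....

Answer: M ≅ ℤ^2 ⊕ ℤ/2

Derivation:
rank_ℚ(R)=1; free=3−1=2
SNF(R) diag = [2] → torsion [2]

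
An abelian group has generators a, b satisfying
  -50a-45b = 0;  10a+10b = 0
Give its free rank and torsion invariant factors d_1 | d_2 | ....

Answer: M ≅ ℤ/5 ⊕ ℤ/10

Derivation:
rank_ℚ(R)=2; free=2−2=0
SNF(R) diag = [5, 10] → torsion [5, 10]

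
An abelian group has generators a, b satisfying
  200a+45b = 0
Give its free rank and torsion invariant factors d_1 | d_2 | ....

rank_ℚ(R)=1; free=2−1=1
SNF(R) diag = [5] → torsion [5]

Answer: M ≅ ℤ^1 ⊕ ℤ/5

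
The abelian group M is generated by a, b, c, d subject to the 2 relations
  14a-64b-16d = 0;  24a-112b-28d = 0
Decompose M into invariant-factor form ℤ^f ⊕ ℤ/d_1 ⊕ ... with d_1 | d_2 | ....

rank_ℚ(R)=2; free=4−2=2
SNF(R) diag = [2, 4] → torsion [2, 4]

Answer: M ≅ ℤ^2 ⊕ ℤ/2 ⊕ ℤ/4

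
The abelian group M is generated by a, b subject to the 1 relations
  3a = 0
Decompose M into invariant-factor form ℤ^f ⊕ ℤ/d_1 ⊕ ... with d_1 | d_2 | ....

rank_ℚ(R)=1; free=2−1=1
SNF(R) diag = [3] → torsion [3]

Answer: M ≅ ℤ^1 ⊕ ℤ/3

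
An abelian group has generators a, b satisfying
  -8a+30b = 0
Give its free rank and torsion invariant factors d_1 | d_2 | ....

rank_ℚ(R)=1; free=2−1=1
SNF(R) diag = [2] → torsion [2]

Answer: M ≅ ℤ^1 ⊕ ℤ/2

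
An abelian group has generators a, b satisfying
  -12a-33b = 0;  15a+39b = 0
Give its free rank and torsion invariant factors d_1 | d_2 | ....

Answer: M ≅ ℤ/3 ⊕ ℤ/9

Derivation:
rank_ℚ(R)=2; free=2−2=0
SNF(R) diag = [3, 9] → torsion [3, 9]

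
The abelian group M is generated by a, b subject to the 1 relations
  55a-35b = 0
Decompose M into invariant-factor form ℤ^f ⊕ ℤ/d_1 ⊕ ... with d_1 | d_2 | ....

rank_ℚ(R)=1; free=2−1=1
SNF(R) diag = [5] → torsion [5]

Answer: M ≅ ℤ^1 ⊕ ℤ/5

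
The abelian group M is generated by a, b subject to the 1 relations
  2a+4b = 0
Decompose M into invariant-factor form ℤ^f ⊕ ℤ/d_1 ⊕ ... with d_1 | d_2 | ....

Answer: M ≅ ℤ^1 ⊕ ℤ/2

Derivation:
rank_ℚ(R)=1; free=2−1=1
SNF(R) diag = [2] → torsion [2]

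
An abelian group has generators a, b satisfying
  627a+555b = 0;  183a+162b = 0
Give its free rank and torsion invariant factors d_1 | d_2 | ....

Answer: M ≅ ℤ/3 ⊕ ℤ/3

Derivation:
rank_ℚ(R)=2; free=2−2=0
SNF(R) diag = [3, 3] → torsion [3, 3]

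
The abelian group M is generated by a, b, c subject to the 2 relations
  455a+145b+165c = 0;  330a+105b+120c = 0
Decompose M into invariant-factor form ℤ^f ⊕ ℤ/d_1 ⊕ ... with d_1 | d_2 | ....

rank_ℚ(R)=2; free=3−2=1
SNF(R) diag = [5, 15] → torsion [5, 15]

Answer: M ≅ ℤ^1 ⊕ ℤ/5 ⊕ ℤ/15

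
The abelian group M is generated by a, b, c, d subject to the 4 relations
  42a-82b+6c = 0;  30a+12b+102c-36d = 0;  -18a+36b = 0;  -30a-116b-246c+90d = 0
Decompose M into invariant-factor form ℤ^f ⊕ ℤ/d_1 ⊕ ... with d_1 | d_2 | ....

rank_ℚ(R)=4; free=4−4=0
SNF(R) diag = [2, 6, 18, 18] → torsion [2, 6, 18, 18]

Answer: M ≅ ℤ/2 ⊕ ℤ/6 ⊕ ℤ/18 ⊕ ℤ/18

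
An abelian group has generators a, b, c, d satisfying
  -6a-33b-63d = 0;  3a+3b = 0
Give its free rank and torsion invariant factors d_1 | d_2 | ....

Answer: M ≅ ℤ^2 ⊕ ℤ/3 ⊕ ℤ/9

Derivation:
rank_ℚ(R)=2; free=4−2=2
SNF(R) diag = [3, 9] → torsion [3, 9]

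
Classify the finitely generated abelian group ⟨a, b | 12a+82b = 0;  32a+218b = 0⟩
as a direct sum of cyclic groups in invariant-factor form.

rank_ℚ(R)=2; free=2−2=0
SNF(R) diag = [2, 4] → torsion [2, 4]

Answer: M ≅ ℤ/2 ⊕ ℤ/4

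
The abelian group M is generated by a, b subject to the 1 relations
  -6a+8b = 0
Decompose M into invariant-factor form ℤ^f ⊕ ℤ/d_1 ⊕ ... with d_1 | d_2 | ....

Answer: M ≅ ℤ^1 ⊕ ℤ/2

Derivation:
rank_ℚ(R)=1; free=2−1=1
SNF(R) diag = [2] → torsion [2]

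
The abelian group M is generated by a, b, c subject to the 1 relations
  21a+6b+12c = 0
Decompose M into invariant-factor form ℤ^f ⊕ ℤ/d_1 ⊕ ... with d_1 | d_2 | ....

Answer: M ≅ ℤ^2 ⊕ ℤ/3

Derivation:
rank_ℚ(R)=1; free=3−1=2
SNF(R) diag = [3] → torsion [3]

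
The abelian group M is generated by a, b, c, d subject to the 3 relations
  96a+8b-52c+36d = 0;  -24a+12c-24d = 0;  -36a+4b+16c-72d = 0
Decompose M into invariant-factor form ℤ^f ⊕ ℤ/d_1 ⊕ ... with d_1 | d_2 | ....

Answer: M ≅ ℤ^1 ⊕ ℤ/4 ⊕ ℤ/12 ⊕ ℤ/12

Derivation:
rank_ℚ(R)=3; free=4−3=1
SNF(R) diag = [4, 12, 12] → torsion [4, 12, 12]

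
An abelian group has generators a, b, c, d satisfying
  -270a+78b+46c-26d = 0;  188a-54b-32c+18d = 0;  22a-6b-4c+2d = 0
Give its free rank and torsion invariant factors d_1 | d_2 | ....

Answer: M ≅ ℤ^1 ⊕ ℤ/2 ⊕ ℤ/2 ⊕ ℤ/2

Derivation:
rank_ℚ(R)=3; free=4−3=1
SNF(R) diag = [2, 2, 2] → torsion [2, 2, 2]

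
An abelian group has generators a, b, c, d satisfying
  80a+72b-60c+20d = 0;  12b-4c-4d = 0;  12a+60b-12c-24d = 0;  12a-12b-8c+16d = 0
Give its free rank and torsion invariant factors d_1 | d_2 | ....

rank_ℚ(R)=4; free=4−4=0
SNF(R) diag = [4, 4, 12, 12] → torsion [4, 4, 12, 12]

Answer: M ≅ ℤ/4 ⊕ ℤ/4 ⊕ ℤ/12 ⊕ ℤ/12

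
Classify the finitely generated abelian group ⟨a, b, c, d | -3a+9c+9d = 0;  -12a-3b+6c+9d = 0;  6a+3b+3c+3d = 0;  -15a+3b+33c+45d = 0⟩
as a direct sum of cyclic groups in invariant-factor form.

rank_ℚ(R)=4; free=4−4=0
SNF(R) diag = [3, 3, 3, 3] → torsion [3, 3, 3, 3]

Answer: M ≅ ℤ/3 ⊕ ℤ/3 ⊕ ℤ/3 ⊕ ℤ/3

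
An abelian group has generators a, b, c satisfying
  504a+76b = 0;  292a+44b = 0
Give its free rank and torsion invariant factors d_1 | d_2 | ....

rank_ℚ(R)=2; free=3−2=1
SNF(R) diag = [4, 4] → torsion [4, 4]

Answer: M ≅ ℤ^1 ⊕ ℤ/4 ⊕ ℤ/4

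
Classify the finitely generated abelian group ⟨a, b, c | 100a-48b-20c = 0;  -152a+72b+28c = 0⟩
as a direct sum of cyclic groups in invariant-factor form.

rank_ℚ(R)=2; free=3−2=1
SNF(R) diag = [4, 12] → torsion [4, 12]

Answer: M ≅ ℤ^1 ⊕ ℤ/4 ⊕ ℤ/12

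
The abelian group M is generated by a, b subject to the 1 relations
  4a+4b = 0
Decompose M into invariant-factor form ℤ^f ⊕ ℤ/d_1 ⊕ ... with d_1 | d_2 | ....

Answer: M ≅ ℤ^1 ⊕ ℤ/4

Derivation:
rank_ℚ(R)=1; free=2−1=1
SNF(R) diag = [4] → torsion [4]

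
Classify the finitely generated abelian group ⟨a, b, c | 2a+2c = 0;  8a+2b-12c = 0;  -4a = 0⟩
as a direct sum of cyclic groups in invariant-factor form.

rank_ℚ(R)=3; free=3−3=0
SNF(R) diag = [2, 2, 4] → torsion [2, 2, 4]

Answer: M ≅ ℤ/2 ⊕ ℤ/2 ⊕ ℤ/4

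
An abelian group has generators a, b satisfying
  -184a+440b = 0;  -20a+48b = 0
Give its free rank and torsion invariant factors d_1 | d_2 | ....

rank_ℚ(R)=2; free=2−2=0
SNF(R) diag = [4, 8] → torsion [4, 8]

Answer: M ≅ ℤ/4 ⊕ ℤ/8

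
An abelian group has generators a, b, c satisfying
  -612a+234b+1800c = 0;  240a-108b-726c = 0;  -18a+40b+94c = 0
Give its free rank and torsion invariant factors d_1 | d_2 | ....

rank_ℚ(R)=3; free=3−3=0
SNF(R) diag = [2, 6, 18] → torsion [2, 6, 18]

Answer: M ≅ ℤ/2 ⊕ ℤ/6 ⊕ ℤ/18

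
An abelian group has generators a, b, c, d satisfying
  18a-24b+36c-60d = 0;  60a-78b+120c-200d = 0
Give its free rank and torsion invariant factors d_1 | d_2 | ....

Answer: M ≅ ℤ^2 ⊕ ℤ/2 ⊕ ℤ/6

Derivation:
rank_ℚ(R)=2; free=4−2=2
SNF(R) diag = [2, 6] → torsion [2, 6]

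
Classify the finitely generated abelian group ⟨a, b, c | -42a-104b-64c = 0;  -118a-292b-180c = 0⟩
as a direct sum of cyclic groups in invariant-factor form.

Answer: M ≅ ℤ^1 ⊕ ℤ/2 ⊕ ℤ/4

Derivation:
rank_ℚ(R)=2; free=3−2=1
SNF(R) diag = [2, 4] → torsion [2, 4]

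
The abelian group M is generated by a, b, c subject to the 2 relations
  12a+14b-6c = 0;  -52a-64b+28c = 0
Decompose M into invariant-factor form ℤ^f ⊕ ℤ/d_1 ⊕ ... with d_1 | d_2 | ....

rank_ℚ(R)=2; free=3−2=1
SNF(R) diag = [2, 4] → torsion [2, 4]

Answer: M ≅ ℤ^1 ⊕ ℤ/2 ⊕ ℤ/4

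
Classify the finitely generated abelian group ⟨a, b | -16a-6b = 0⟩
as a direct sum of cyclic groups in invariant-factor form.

Answer: M ≅ ℤ^1 ⊕ ℤ/2

Derivation:
rank_ℚ(R)=1; free=2−1=1
SNF(R) diag = [2] → torsion [2]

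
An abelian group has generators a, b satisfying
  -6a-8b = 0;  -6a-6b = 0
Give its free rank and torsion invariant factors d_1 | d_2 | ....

Answer: M ≅ ℤ/2 ⊕ ℤ/6

Derivation:
rank_ℚ(R)=2; free=2−2=0
SNF(R) diag = [2, 6] → torsion [2, 6]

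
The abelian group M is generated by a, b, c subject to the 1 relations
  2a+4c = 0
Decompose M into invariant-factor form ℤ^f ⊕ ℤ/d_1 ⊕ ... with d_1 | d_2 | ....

rank_ℚ(R)=1; free=3−1=2
SNF(R) diag = [2] → torsion [2]

Answer: M ≅ ℤ^2 ⊕ ℤ/2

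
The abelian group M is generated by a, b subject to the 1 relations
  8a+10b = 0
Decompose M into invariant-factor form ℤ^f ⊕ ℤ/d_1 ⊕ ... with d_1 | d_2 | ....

rank_ℚ(R)=1; free=2−1=1
SNF(R) diag = [2] → torsion [2]

Answer: M ≅ ℤ^1 ⊕ ℤ/2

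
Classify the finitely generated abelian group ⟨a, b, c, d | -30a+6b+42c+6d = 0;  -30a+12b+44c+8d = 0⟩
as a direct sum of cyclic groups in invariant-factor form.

rank_ℚ(R)=2; free=4−2=2
SNF(R) diag = [2, 6] → torsion [2, 6]

Answer: M ≅ ℤ^2 ⊕ ℤ/2 ⊕ ℤ/6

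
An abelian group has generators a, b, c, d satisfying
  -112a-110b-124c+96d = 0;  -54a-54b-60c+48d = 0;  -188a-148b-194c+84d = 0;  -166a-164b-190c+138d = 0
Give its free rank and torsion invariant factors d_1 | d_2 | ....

Answer: M ≅ ℤ/2 ⊕ ℤ/6 ⊕ ℤ/18 ⊕ ℤ/54

Derivation:
rank_ℚ(R)=4; free=4−4=0
SNF(R) diag = [2, 6, 18, 54] → torsion [2, 6, 18, 54]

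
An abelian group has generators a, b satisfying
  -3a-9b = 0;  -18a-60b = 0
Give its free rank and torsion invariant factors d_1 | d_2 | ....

Answer: M ≅ ℤ/3 ⊕ ℤ/6

Derivation:
rank_ℚ(R)=2; free=2−2=0
SNF(R) diag = [3, 6] → torsion [3, 6]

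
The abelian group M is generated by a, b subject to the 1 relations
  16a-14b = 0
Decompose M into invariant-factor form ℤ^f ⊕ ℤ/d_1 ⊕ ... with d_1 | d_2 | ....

Answer: M ≅ ℤ^1 ⊕ ℤ/2

Derivation:
rank_ℚ(R)=1; free=2−1=1
SNF(R) diag = [2] → torsion [2]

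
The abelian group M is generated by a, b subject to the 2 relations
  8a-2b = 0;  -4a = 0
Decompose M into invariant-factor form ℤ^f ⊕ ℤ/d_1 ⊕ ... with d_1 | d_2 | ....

Answer: M ≅ ℤ/2 ⊕ ℤ/4

Derivation:
rank_ℚ(R)=2; free=2−2=0
SNF(R) diag = [2, 4] → torsion [2, 4]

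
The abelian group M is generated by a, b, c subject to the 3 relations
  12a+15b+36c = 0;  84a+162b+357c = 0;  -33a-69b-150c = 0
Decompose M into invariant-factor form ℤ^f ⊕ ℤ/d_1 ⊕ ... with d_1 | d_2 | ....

Answer: M ≅ ℤ/3 ⊕ ℤ/3 ⊕ ℤ/9

Derivation:
rank_ℚ(R)=3; free=3−3=0
SNF(R) diag = [3, 3, 9] → torsion [3, 3, 9]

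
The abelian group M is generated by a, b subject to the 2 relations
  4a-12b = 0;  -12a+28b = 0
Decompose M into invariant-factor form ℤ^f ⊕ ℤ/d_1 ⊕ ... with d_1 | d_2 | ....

rank_ℚ(R)=2; free=2−2=0
SNF(R) diag = [4, 8] → torsion [4, 8]

Answer: M ≅ ℤ/4 ⊕ ℤ/8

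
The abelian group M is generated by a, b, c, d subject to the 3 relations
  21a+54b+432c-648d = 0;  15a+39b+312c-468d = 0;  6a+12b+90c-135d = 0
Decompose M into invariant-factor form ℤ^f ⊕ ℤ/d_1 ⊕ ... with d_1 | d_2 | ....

Answer: M ≅ ℤ^1 ⊕ ℤ/3 ⊕ ℤ/3 ⊕ ℤ/3

Derivation:
rank_ℚ(R)=3; free=4−3=1
SNF(R) diag = [3, 3, 3] → torsion [3, 3, 3]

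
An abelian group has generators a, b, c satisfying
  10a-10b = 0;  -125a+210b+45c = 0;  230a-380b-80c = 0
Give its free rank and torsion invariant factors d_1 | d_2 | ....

rank_ℚ(R)=3; free=3−3=0
SNF(R) diag = [5, 10, 10] → torsion [5, 10, 10]

Answer: M ≅ ℤ/5 ⊕ ℤ/10 ⊕ ℤ/10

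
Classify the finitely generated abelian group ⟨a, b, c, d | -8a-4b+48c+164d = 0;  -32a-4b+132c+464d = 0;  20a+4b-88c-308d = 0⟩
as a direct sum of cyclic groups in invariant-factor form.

Answer: M ≅ ℤ^1 ⊕ ℤ/4 ⊕ ℤ/4 ⊕ ℤ/12

Derivation:
rank_ℚ(R)=3; free=4−3=1
SNF(R) diag = [4, 4, 12] → torsion [4, 4, 12]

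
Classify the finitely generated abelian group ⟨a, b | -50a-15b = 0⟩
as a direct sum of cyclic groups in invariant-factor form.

rank_ℚ(R)=1; free=2−1=1
SNF(R) diag = [5] → torsion [5]

Answer: M ≅ ℤ^1 ⊕ ℤ/5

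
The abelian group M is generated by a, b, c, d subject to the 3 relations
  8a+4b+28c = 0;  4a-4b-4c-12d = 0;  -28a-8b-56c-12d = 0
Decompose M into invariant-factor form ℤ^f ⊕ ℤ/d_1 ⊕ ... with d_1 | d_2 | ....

Answer: M ≅ ℤ^1 ⊕ ℤ/4 ⊕ ℤ/12 ⊕ ℤ/24

Derivation:
rank_ℚ(R)=3; free=4−3=1
SNF(R) diag = [4, 12, 24] → torsion [4, 12, 24]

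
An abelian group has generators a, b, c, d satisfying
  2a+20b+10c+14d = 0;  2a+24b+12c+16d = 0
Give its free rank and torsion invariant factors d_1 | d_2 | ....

rank_ℚ(R)=2; free=4−2=2
SNF(R) diag = [2, 2] → torsion [2, 2]

Answer: M ≅ ℤ^2 ⊕ ℤ/2 ⊕ ℤ/2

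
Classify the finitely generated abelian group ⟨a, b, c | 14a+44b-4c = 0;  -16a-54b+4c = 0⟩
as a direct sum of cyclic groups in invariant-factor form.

Answer: M ≅ ℤ^1 ⊕ ℤ/2 ⊕ ℤ/2

Derivation:
rank_ℚ(R)=2; free=3−2=1
SNF(R) diag = [2, 2] → torsion [2, 2]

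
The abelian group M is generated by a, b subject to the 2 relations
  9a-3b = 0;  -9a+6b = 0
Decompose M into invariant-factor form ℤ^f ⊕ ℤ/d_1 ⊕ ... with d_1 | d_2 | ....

rank_ℚ(R)=2; free=2−2=0
SNF(R) diag = [3, 9] → torsion [3, 9]

Answer: M ≅ ℤ/3 ⊕ ℤ/9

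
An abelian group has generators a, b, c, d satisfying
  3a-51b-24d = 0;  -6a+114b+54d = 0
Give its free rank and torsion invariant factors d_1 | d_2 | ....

Answer: M ≅ ℤ^2 ⊕ ℤ/3 ⊕ ℤ/6

Derivation:
rank_ℚ(R)=2; free=4−2=2
SNF(R) diag = [3, 6] → torsion [3, 6]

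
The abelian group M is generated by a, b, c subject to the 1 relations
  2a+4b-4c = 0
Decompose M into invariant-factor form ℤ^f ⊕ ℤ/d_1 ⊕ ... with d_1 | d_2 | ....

rank_ℚ(R)=1; free=3−1=2
SNF(R) diag = [2] → torsion [2]

Answer: M ≅ ℤ^2 ⊕ ℤ/2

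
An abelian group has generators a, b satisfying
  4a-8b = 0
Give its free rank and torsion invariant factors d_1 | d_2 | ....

rank_ℚ(R)=1; free=2−1=1
SNF(R) diag = [4] → torsion [4]

Answer: M ≅ ℤ^1 ⊕ ℤ/4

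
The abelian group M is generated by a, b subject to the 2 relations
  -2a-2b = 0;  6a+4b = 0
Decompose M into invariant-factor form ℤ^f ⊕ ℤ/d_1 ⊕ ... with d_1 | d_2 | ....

Answer: M ≅ ℤ/2 ⊕ ℤ/2

Derivation:
rank_ℚ(R)=2; free=2−2=0
SNF(R) diag = [2, 2] → torsion [2, 2]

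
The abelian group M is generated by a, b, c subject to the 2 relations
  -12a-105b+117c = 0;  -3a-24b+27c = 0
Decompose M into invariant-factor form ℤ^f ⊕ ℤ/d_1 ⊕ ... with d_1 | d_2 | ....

Answer: M ≅ ℤ^1 ⊕ ℤ/3 ⊕ ℤ/9

Derivation:
rank_ℚ(R)=2; free=3−2=1
SNF(R) diag = [3, 9] → torsion [3, 9]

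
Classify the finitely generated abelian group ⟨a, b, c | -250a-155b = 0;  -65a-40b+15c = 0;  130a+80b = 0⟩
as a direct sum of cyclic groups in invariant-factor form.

rank_ℚ(R)=3; free=3−3=0
SNF(R) diag = [5, 15, 30] → torsion [5, 15, 30]

Answer: M ≅ ℤ/5 ⊕ ℤ/15 ⊕ ℤ/30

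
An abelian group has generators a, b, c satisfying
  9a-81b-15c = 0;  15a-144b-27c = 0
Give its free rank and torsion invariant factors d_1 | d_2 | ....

rank_ℚ(R)=2; free=3−2=1
SNF(R) diag = [3, 3] → torsion [3, 3]

Answer: M ≅ ℤ^1 ⊕ ℤ/3 ⊕ ℤ/3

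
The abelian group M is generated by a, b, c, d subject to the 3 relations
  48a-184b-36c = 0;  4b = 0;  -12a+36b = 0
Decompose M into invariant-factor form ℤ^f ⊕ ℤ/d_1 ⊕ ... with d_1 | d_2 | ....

Answer: M ≅ ℤ^1 ⊕ ℤ/4 ⊕ ℤ/12 ⊕ ℤ/36

Derivation:
rank_ℚ(R)=3; free=4−3=1
SNF(R) diag = [4, 12, 36] → torsion [4, 12, 36]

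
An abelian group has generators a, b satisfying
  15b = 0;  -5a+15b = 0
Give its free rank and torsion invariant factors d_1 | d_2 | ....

rank_ℚ(R)=2; free=2−2=0
SNF(R) diag = [5, 15] → torsion [5, 15]

Answer: M ≅ ℤ/5 ⊕ ℤ/15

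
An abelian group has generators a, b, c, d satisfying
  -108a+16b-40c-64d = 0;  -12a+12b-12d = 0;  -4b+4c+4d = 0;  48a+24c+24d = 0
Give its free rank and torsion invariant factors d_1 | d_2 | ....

rank_ℚ(R)=4; free=4−4=0
SNF(R) diag = [4, 12, 12, 24] → torsion [4, 12, 12, 24]

Answer: M ≅ ℤ/4 ⊕ ℤ/12 ⊕ ℤ/12 ⊕ ℤ/24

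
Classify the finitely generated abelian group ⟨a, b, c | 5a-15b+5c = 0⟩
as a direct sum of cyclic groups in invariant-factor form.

rank_ℚ(R)=1; free=3−1=2
SNF(R) diag = [5] → torsion [5]

Answer: M ≅ ℤ^2 ⊕ ℤ/5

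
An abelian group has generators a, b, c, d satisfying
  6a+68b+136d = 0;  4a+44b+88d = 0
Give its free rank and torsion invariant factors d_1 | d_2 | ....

rank_ℚ(R)=2; free=4−2=2
SNF(R) diag = [2, 4] → torsion [2, 4]

Answer: M ≅ ℤ^2 ⊕ ℤ/2 ⊕ ℤ/4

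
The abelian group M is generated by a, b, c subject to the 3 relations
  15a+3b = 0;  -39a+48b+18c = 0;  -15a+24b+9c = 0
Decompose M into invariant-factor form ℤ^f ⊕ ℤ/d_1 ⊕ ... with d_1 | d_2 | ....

rank_ℚ(R)=3; free=3−3=0
SNF(R) diag = [3, 9, 9] → torsion [3, 9, 9]

Answer: M ≅ ℤ/3 ⊕ ℤ/9 ⊕ ℤ/9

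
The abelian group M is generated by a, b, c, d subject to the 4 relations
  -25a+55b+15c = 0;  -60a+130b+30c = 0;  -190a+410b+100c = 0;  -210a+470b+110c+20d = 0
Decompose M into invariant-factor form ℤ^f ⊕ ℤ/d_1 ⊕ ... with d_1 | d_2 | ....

rank_ℚ(R)=4; free=4−4=0
SNF(R) diag = [5, 10, 10, 20] → torsion [5, 10, 10, 20]

Answer: M ≅ ℤ/5 ⊕ ℤ/10 ⊕ ℤ/10 ⊕ ℤ/20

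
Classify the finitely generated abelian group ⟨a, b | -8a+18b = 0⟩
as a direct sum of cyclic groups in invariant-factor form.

rank_ℚ(R)=1; free=2−1=1
SNF(R) diag = [2] → torsion [2]

Answer: M ≅ ℤ^1 ⊕ ℤ/2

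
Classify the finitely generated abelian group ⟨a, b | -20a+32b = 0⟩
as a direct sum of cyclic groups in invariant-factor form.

rank_ℚ(R)=1; free=2−1=1
SNF(R) diag = [4] → torsion [4]

Answer: M ≅ ℤ^1 ⊕ ℤ/4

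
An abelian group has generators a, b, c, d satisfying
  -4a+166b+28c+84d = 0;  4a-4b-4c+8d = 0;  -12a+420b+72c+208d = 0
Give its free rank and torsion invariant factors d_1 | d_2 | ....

rank_ℚ(R)=3; free=4−3=1
SNF(R) diag = [2, 4, 12] → torsion [2, 4, 12]

Answer: M ≅ ℤ^1 ⊕ ℤ/2 ⊕ ℤ/4 ⊕ ℤ/12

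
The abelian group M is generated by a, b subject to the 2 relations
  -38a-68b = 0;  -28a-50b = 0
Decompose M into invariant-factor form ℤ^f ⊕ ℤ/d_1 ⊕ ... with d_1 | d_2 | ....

rank_ℚ(R)=2; free=2−2=0
SNF(R) diag = [2, 2] → torsion [2, 2]

Answer: M ≅ ℤ/2 ⊕ ℤ/2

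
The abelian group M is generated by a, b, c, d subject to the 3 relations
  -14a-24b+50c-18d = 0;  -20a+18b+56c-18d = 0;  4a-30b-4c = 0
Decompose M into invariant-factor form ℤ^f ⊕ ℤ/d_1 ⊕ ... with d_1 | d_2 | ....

rank_ℚ(R)=3; free=4−3=1
SNF(R) diag = [2, 6, 18] → torsion [2, 6, 18]

Answer: M ≅ ℤ^1 ⊕ ℤ/2 ⊕ ℤ/6 ⊕ ℤ/18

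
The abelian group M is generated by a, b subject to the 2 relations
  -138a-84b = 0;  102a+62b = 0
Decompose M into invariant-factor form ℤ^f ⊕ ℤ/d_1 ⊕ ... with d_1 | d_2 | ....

Answer: M ≅ ℤ/2 ⊕ ℤ/6

Derivation:
rank_ℚ(R)=2; free=2−2=0
SNF(R) diag = [2, 6] → torsion [2, 6]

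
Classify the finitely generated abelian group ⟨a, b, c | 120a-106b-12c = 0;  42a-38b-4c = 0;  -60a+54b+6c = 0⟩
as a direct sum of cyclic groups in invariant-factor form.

rank_ℚ(R)=3; free=3−3=0
SNF(R) diag = [2, 2, 6] → torsion [2, 2, 6]

Answer: M ≅ ℤ/2 ⊕ ℤ/2 ⊕ ℤ/6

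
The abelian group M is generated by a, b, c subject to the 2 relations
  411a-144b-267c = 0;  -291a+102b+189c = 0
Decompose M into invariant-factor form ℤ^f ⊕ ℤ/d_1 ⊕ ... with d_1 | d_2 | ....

Answer: M ≅ ℤ^1 ⊕ ℤ/3 ⊕ ℤ/6

Derivation:
rank_ℚ(R)=2; free=3−2=1
SNF(R) diag = [3, 6] → torsion [3, 6]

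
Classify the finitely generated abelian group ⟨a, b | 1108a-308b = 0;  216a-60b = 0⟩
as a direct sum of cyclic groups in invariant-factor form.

rank_ℚ(R)=2; free=2−2=0
SNF(R) diag = [4, 12] → torsion [4, 12]

Answer: M ≅ ℤ/4 ⊕ ℤ/12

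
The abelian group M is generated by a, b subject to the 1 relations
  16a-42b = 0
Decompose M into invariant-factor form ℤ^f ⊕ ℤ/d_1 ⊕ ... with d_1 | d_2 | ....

rank_ℚ(R)=1; free=2−1=1
SNF(R) diag = [2] → torsion [2]

Answer: M ≅ ℤ^1 ⊕ ℤ/2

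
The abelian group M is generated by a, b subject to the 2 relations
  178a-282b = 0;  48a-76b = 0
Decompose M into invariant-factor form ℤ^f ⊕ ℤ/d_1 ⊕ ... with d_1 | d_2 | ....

Answer: M ≅ ℤ/2 ⊕ ℤ/4

Derivation:
rank_ℚ(R)=2; free=2−2=0
SNF(R) diag = [2, 4] → torsion [2, 4]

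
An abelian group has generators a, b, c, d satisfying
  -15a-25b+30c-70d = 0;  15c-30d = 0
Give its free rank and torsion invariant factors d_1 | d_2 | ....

Answer: M ≅ ℤ^2 ⊕ ℤ/5 ⊕ ℤ/15

Derivation:
rank_ℚ(R)=2; free=4−2=2
SNF(R) diag = [5, 15] → torsion [5, 15]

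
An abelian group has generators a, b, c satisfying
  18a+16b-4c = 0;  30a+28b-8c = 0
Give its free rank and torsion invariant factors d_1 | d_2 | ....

Answer: M ≅ ℤ^1 ⊕ ℤ/2 ⊕ ℤ/4

Derivation:
rank_ℚ(R)=2; free=3−2=1
SNF(R) diag = [2, 4] → torsion [2, 4]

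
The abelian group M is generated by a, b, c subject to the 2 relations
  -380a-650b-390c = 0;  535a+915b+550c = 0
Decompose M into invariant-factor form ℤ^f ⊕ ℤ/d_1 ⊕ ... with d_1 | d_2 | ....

rank_ℚ(R)=2; free=3−2=1
SNF(R) diag = [5, 10] → torsion [5, 10]

Answer: M ≅ ℤ^1 ⊕ ℤ/5 ⊕ ℤ/10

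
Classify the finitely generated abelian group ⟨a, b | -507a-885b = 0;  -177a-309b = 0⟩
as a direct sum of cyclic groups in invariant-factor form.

Answer: M ≅ ℤ/3 ⊕ ℤ/6

Derivation:
rank_ℚ(R)=2; free=2−2=0
SNF(R) diag = [3, 6] → torsion [3, 6]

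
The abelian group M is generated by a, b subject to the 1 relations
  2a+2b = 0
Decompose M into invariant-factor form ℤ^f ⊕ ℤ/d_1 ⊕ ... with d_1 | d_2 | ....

Answer: M ≅ ℤ^1 ⊕ ℤ/2

Derivation:
rank_ℚ(R)=1; free=2−1=1
SNF(R) diag = [2] → torsion [2]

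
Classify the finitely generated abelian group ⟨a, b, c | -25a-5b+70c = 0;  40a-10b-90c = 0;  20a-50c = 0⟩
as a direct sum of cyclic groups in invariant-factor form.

Answer: M ≅ ℤ/5 ⊕ ℤ/10 ⊕ ℤ/10

Derivation:
rank_ℚ(R)=3; free=3−3=0
SNF(R) diag = [5, 10, 10] → torsion [5, 10, 10]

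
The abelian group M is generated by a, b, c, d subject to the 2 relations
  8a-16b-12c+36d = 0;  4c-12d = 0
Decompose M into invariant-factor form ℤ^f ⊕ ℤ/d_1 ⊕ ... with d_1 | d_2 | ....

Answer: M ≅ ℤ^2 ⊕ ℤ/4 ⊕ ℤ/8

Derivation:
rank_ℚ(R)=2; free=4−2=2
SNF(R) diag = [4, 8] → torsion [4, 8]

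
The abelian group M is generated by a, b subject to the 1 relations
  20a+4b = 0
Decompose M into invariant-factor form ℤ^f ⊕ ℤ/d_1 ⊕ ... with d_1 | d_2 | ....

rank_ℚ(R)=1; free=2−1=1
SNF(R) diag = [4] → torsion [4]

Answer: M ≅ ℤ^1 ⊕ ℤ/4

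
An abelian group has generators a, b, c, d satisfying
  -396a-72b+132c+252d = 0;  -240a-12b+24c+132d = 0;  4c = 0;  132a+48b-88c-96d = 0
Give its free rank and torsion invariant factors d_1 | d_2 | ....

rank_ℚ(R)=4; free=4−4=0
SNF(R) diag = [4, 12, 36, 108] → torsion [4, 12, 36, 108]

Answer: M ≅ ℤ/4 ⊕ ℤ/12 ⊕ ℤ/36 ⊕ ℤ/108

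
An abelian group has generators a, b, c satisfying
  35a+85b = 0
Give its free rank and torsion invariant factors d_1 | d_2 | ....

Answer: M ≅ ℤ^2 ⊕ ℤ/5

Derivation:
rank_ℚ(R)=1; free=3−1=2
SNF(R) diag = [5] → torsion [5]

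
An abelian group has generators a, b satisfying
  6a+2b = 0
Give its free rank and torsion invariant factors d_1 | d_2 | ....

rank_ℚ(R)=1; free=2−1=1
SNF(R) diag = [2] → torsion [2]

Answer: M ≅ ℤ^1 ⊕ ℤ/2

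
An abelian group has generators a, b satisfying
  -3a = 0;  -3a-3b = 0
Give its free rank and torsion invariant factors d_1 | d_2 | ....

rank_ℚ(R)=2; free=2−2=0
SNF(R) diag = [3, 3] → torsion [3, 3]

Answer: M ≅ ℤ/3 ⊕ ℤ/3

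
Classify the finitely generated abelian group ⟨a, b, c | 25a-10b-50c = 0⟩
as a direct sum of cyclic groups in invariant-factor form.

rank_ℚ(R)=1; free=3−1=2
SNF(R) diag = [5] → torsion [5]

Answer: M ≅ ℤ^2 ⊕ ℤ/5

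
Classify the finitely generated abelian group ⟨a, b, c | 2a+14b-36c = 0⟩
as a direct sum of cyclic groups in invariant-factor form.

rank_ℚ(R)=1; free=3−1=2
SNF(R) diag = [2] → torsion [2]

Answer: M ≅ ℤ^2 ⊕ ℤ/2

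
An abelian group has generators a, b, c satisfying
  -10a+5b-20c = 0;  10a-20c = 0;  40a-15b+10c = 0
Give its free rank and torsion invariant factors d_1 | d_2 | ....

Answer: M ≅ ℤ/5 ⊕ ℤ/10 ⊕ ℤ/30

Derivation:
rank_ℚ(R)=3; free=3−3=0
SNF(R) diag = [5, 10, 30] → torsion [5, 10, 30]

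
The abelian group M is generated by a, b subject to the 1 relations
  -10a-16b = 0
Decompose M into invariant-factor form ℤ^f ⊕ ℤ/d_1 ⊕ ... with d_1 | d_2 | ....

rank_ℚ(R)=1; free=2−1=1
SNF(R) diag = [2] → torsion [2]

Answer: M ≅ ℤ^1 ⊕ ℤ/2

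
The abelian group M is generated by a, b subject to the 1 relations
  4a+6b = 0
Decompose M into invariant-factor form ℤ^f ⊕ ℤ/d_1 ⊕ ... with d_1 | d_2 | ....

Answer: M ≅ ℤ^1 ⊕ ℤ/2

Derivation:
rank_ℚ(R)=1; free=2−1=1
SNF(R) diag = [2] → torsion [2]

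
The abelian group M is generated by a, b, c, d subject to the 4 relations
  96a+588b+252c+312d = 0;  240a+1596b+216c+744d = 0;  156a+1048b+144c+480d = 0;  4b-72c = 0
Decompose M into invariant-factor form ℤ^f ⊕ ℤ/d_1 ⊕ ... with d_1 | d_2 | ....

rank_ℚ(R)=4; free=4−4=0
SNF(R) diag = [4, 12, 36, 72] → torsion [4, 12, 36, 72]

Answer: M ≅ ℤ/4 ⊕ ℤ/12 ⊕ ℤ/36 ⊕ ℤ/72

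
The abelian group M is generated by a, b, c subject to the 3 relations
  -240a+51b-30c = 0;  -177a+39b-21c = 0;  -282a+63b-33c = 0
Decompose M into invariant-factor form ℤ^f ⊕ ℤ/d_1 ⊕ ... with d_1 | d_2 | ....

Answer: M ≅ ℤ/3 ⊕ ℤ/3 ⊕ ℤ/9

Derivation:
rank_ℚ(R)=3; free=3−3=0
SNF(R) diag = [3, 3, 9] → torsion [3, 3, 9]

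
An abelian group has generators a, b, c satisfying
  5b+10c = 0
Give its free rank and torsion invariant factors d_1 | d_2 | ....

Answer: M ≅ ℤ^2 ⊕ ℤ/5

Derivation:
rank_ℚ(R)=1; free=3−1=2
SNF(R) diag = [5] → torsion [5]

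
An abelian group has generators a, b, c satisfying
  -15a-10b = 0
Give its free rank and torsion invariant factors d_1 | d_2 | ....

Answer: M ≅ ℤ^2 ⊕ ℤ/5

Derivation:
rank_ℚ(R)=1; free=3−1=2
SNF(R) diag = [5] → torsion [5]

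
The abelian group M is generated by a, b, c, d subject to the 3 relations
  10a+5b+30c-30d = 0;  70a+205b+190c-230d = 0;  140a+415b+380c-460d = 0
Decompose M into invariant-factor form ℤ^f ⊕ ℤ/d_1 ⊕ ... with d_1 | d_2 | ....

Answer: M ≅ ℤ^1 ⊕ ℤ/5 ⊕ ℤ/10 ⊕ ℤ/20

Derivation:
rank_ℚ(R)=3; free=4−3=1
SNF(R) diag = [5, 10, 20] → torsion [5, 10, 20]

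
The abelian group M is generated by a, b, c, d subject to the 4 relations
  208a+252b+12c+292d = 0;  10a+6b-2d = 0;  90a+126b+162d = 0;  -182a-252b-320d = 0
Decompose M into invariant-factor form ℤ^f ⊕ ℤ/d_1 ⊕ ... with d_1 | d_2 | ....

rank_ℚ(R)=4; free=4−4=0
SNF(R) diag = [2, 6, 12, 36] → torsion [2, 6, 12, 36]

Answer: M ≅ ℤ/2 ⊕ ℤ/6 ⊕ ℤ/12 ⊕ ℤ/36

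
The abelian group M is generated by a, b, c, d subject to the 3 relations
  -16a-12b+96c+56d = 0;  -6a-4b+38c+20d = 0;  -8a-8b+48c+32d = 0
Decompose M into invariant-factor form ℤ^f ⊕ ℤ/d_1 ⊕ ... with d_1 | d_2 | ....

Answer: M ≅ ℤ^1 ⊕ ℤ/2 ⊕ ℤ/4 ⊕ ℤ/8

Derivation:
rank_ℚ(R)=3; free=4−3=1
SNF(R) diag = [2, 4, 8] → torsion [2, 4, 8]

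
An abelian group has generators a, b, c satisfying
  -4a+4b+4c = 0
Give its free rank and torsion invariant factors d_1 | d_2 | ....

rank_ℚ(R)=1; free=3−1=2
SNF(R) diag = [4] → torsion [4]

Answer: M ≅ ℤ^2 ⊕ ℤ/4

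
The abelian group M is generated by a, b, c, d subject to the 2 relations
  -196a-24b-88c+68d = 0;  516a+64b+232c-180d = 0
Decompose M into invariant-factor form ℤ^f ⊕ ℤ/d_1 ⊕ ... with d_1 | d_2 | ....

Answer: M ≅ ℤ^2 ⊕ ℤ/4 ⊕ ℤ/8

Derivation:
rank_ℚ(R)=2; free=4−2=2
SNF(R) diag = [4, 8] → torsion [4, 8]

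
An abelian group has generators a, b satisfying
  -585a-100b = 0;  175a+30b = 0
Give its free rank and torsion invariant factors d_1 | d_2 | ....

rank_ℚ(R)=2; free=2−2=0
SNF(R) diag = [5, 10] → torsion [5, 10]

Answer: M ≅ ℤ/5 ⊕ ℤ/10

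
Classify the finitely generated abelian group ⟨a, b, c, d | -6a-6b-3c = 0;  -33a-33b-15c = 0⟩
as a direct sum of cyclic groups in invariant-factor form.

rank_ℚ(R)=2; free=4−2=2
SNF(R) diag = [3, 3] → torsion [3, 3]

Answer: M ≅ ℤ^2 ⊕ ℤ/3 ⊕ ℤ/3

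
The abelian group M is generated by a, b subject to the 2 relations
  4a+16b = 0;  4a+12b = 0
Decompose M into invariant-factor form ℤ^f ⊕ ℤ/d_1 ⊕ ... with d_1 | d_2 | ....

Answer: M ≅ ℤ/4 ⊕ ℤ/4

Derivation:
rank_ℚ(R)=2; free=2−2=0
SNF(R) diag = [4, 4] → torsion [4, 4]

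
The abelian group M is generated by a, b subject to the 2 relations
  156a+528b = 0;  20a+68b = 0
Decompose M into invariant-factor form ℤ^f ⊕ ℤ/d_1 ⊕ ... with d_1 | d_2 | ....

rank_ℚ(R)=2; free=2−2=0
SNF(R) diag = [4, 12] → torsion [4, 12]

Answer: M ≅ ℤ/4 ⊕ ℤ/12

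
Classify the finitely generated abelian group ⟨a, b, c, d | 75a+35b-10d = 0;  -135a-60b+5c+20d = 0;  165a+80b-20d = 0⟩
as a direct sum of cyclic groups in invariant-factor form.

rank_ℚ(R)=3; free=4−3=1
SNF(R) diag = [5, 5, 5] → torsion [5, 5, 5]

Answer: M ≅ ℤ^1 ⊕ ℤ/5 ⊕ ℤ/5 ⊕ ℤ/5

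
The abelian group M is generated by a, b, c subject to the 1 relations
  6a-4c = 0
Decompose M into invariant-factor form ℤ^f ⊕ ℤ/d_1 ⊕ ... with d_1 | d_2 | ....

rank_ℚ(R)=1; free=3−1=2
SNF(R) diag = [2] → torsion [2]

Answer: M ≅ ℤ^2 ⊕ ℤ/2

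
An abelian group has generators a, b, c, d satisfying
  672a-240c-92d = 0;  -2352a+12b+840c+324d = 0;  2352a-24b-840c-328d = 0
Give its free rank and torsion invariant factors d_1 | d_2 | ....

rank_ℚ(R)=3; free=4−3=1
SNF(R) diag = [4, 12, 24] → torsion [4, 12, 24]

Answer: M ≅ ℤ^1 ⊕ ℤ/4 ⊕ ℤ/12 ⊕ ℤ/24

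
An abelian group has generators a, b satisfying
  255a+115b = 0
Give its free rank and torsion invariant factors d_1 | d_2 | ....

rank_ℚ(R)=1; free=2−1=1
SNF(R) diag = [5] → torsion [5]

Answer: M ≅ ℤ^1 ⊕ ℤ/5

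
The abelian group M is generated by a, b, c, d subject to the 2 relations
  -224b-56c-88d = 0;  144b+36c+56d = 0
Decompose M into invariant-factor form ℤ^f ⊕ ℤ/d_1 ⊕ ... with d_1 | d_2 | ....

Answer: M ≅ ℤ^2 ⊕ ℤ/4 ⊕ ℤ/8

Derivation:
rank_ℚ(R)=2; free=4−2=2
SNF(R) diag = [4, 8] → torsion [4, 8]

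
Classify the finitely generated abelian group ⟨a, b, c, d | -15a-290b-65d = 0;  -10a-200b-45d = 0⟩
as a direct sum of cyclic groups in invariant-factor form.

Answer: M ≅ ℤ^2 ⊕ ℤ/5 ⊕ ℤ/5

Derivation:
rank_ℚ(R)=2; free=4−2=2
SNF(R) diag = [5, 5] → torsion [5, 5]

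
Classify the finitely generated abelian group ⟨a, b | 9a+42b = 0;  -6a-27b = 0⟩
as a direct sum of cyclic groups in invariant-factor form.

Answer: M ≅ ℤ/3 ⊕ ℤ/3

Derivation:
rank_ℚ(R)=2; free=2−2=0
SNF(R) diag = [3, 3] → torsion [3, 3]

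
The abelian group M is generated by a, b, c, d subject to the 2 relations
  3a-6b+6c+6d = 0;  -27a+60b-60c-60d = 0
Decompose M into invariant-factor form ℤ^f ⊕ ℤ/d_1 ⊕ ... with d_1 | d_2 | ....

Answer: M ≅ ℤ^2 ⊕ ℤ/3 ⊕ ℤ/6

Derivation:
rank_ℚ(R)=2; free=4−2=2
SNF(R) diag = [3, 6] → torsion [3, 6]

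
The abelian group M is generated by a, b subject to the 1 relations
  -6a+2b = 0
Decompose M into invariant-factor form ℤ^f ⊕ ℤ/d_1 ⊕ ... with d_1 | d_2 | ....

Answer: M ≅ ℤ^1 ⊕ ℤ/2

Derivation:
rank_ℚ(R)=1; free=2−1=1
SNF(R) diag = [2] → torsion [2]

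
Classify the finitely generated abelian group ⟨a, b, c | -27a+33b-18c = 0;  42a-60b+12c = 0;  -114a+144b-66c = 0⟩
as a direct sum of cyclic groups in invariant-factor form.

rank_ℚ(R)=3; free=3−3=0
SNF(R) diag = [3, 6, 18] → torsion [3, 6, 18]

Answer: M ≅ ℤ/3 ⊕ ℤ/6 ⊕ ℤ/18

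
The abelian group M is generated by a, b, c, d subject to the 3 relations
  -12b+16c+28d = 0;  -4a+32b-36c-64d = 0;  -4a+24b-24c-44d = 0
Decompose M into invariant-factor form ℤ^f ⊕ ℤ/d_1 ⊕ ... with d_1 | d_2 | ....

rank_ℚ(R)=3; free=4−3=1
SNF(R) diag = [4, 4, 4] → torsion [4, 4, 4]

Answer: M ≅ ℤ^1 ⊕ ℤ/4 ⊕ ℤ/4 ⊕ ℤ/4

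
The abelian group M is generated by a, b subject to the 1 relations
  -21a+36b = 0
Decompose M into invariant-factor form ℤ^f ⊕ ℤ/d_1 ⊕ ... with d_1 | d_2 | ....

rank_ℚ(R)=1; free=2−1=1
SNF(R) diag = [3] → torsion [3]

Answer: M ≅ ℤ^1 ⊕ ℤ/3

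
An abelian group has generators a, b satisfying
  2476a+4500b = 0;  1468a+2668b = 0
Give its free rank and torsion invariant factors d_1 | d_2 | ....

Answer: M ≅ ℤ/4 ⊕ ℤ/8

Derivation:
rank_ℚ(R)=2; free=2−2=0
SNF(R) diag = [4, 8] → torsion [4, 8]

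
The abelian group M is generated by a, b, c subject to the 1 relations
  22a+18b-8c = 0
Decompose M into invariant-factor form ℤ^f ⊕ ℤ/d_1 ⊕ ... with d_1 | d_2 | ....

Answer: M ≅ ℤ^2 ⊕ ℤ/2

Derivation:
rank_ℚ(R)=1; free=3−1=2
SNF(R) diag = [2] → torsion [2]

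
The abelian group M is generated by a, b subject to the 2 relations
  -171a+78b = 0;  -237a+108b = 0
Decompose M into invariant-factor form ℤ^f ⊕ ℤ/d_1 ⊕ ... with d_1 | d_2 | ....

rank_ℚ(R)=2; free=2−2=0
SNF(R) diag = [3, 6] → torsion [3, 6]

Answer: M ≅ ℤ/3 ⊕ ℤ/6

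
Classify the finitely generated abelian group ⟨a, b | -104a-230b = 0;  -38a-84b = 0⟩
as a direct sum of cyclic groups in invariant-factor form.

rank_ℚ(R)=2; free=2−2=0
SNF(R) diag = [2, 2] → torsion [2, 2]

Answer: M ≅ ℤ/2 ⊕ ℤ/2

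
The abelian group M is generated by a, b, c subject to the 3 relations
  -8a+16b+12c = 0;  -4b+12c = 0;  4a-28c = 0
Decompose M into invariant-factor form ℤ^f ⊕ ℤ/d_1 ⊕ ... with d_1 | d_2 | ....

rank_ℚ(R)=3; free=3−3=0
SNF(R) diag = [4, 4, 4] → torsion [4, 4, 4]

Answer: M ≅ ℤ/4 ⊕ ℤ/4 ⊕ ℤ/4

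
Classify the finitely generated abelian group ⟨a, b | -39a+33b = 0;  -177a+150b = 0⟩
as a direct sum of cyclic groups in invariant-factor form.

rank_ℚ(R)=2; free=2−2=0
SNF(R) diag = [3, 3] → torsion [3, 3]

Answer: M ≅ ℤ/3 ⊕ ℤ/3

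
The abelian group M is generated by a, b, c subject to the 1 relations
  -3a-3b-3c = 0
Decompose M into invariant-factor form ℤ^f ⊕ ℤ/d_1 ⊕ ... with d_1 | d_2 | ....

Answer: M ≅ ℤ^2 ⊕ ℤ/3

Derivation:
rank_ℚ(R)=1; free=3−1=2
SNF(R) diag = [3] → torsion [3]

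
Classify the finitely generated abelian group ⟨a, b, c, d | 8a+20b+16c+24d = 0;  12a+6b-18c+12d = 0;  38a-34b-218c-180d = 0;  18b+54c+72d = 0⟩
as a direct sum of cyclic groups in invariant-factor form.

Answer: M ≅ ℤ/2 ⊕ ℤ/6 ⊕ ℤ/12 ⊕ ℤ/36

Derivation:
rank_ℚ(R)=4; free=4−4=0
SNF(R) diag = [2, 6, 12, 36] → torsion [2, 6, 12, 36]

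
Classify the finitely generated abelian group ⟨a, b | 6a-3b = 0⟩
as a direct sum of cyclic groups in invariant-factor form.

rank_ℚ(R)=1; free=2−1=1
SNF(R) diag = [3] → torsion [3]

Answer: M ≅ ℤ^1 ⊕ ℤ/3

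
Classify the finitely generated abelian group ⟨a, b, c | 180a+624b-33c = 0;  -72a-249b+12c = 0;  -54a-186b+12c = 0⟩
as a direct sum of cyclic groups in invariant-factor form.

rank_ℚ(R)=3; free=3−3=0
SNF(R) diag = [3, 9, 18] → torsion [3, 9, 18]

Answer: M ≅ ℤ/3 ⊕ ℤ/9 ⊕ ℤ/18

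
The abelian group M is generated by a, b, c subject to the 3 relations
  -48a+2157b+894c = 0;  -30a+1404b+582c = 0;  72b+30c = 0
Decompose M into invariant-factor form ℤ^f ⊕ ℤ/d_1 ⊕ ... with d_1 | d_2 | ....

Answer: M ≅ ℤ/3 ⊕ ℤ/6 ⊕ ℤ/6

Derivation:
rank_ℚ(R)=3; free=3−3=0
SNF(R) diag = [3, 6, 6] → torsion [3, 6, 6]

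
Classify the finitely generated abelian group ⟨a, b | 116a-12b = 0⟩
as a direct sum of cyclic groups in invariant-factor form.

Answer: M ≅ ℤ^1 ⊕ ℤ/4

Derivation:
rank_ℚ(R)=1; free=2−1=1
SNF(R) diag = [4] → torsion [4]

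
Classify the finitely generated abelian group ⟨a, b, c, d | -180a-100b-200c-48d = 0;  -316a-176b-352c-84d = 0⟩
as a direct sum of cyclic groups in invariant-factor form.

Answer: M ≅ ℤ^2 ⊕ ℤ/4 ⊕ ℤ/4

Derivation:
rank_ℚ(R)=2; free=4−2=2
SNF(R) diag = [4, 4] → torsion [4, 4]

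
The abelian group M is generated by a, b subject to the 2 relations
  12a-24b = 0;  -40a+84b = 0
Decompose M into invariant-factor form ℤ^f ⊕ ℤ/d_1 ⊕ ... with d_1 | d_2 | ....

rank_ℚ(R)=2; free=2−2=0
SNF(R) diag = [4, 12] → torsion [4, 12]

Answer: M ≅ ℤ/4 ⊕ ℤ/12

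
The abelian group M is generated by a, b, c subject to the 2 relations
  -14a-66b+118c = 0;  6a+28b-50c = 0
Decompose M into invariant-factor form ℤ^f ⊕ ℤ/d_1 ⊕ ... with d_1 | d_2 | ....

rank_ℚ(R)=2; free=3−2=1
SNF(R) diag = [2, 2] → torsion [2, 2]

Answer: M ≅ ℤ^1 ⊕ ℤ/2 ⊕ ℤ/2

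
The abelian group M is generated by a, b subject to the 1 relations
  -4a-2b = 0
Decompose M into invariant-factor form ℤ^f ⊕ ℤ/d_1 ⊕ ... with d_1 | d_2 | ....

rank_ℚ(R)=1; free=2−1=1
SNF(R) diag = [2] → torsion [2]

Answer: M ≅ ℤ^1 ⊕ ℤ/2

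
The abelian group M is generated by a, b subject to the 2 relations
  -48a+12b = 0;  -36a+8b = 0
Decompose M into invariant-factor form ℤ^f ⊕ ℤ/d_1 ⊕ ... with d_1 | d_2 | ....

rank_ℚ(R)=2; free=2−2=0
SNF(R) diag = [4, 12] → torsion [4, 12]

Answer: M ≅ ℤ/4 ⊕ ℤ/12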